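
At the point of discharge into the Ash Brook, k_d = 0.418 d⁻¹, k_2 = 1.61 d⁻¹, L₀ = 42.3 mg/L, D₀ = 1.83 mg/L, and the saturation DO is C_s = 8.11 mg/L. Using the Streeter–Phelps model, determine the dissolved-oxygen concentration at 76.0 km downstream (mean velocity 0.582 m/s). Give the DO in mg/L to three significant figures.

Travel time t = x/v = 76.0 km / (0.582 m/s) = 76000 m / 0.582 m/s = 130600 s = 1.511 d.
k_d L₀/(k_2−k_d) = 0.418×42.3/(1.61−0.418) = 17.68/1.192 = 14.83 mg/L.
e^(−k_d t) = e^(−0.418×1.511) = 0.5317; e^(−k_2 t) = e^(−1.61×1.511) = 0.08774.
D = 14.83 × (0.5317 − 0.08774) + 1.83 × 0.08774 = 6.585 + 0.1606 = 6.745 mg/L.
DO = C_s − D = 8.11 − 6.745 = 1.365 mg/L.

DO ≈ 1.36 mg/L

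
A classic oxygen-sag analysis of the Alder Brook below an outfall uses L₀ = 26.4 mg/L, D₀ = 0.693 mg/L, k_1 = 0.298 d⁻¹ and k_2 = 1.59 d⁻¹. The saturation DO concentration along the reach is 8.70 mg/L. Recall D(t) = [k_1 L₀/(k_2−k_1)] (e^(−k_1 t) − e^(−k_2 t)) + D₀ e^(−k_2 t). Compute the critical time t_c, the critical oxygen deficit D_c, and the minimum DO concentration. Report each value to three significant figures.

At the critical point dD/dt = 0, so k_1 L₀ e^(−k_1 t) = k_2 D. Substituting D(t) from the Streeter–Phelps equation and solving for t gives
t_c = ln[(k_2/k_1)(1 − D₀(k_2−k_1)/(k_1 L₀))] / (k_2−k_1).
Here k_2−k_1 = 1.292 d⁻¹ and 1 − D₀(k_2−k_1)/(k_1 L₀) = 1 − 0.693×1.292/(0.298×26.4) = 0.8862, so
t_c = ln(5.336 × 0.8862) / 1.292 = 1.554 / 1.292 = 1.202 d.
D_c = (k_1/k_2) L₀ e^(−k_1 t_c) = (0.298/1.59) × 26.4 × e^(−0.298×1.202) = 0.1874 × 26.4 × 0.6988 = 3.458 mg/L.
Minimum DO = C_s − D_c = 8.70 − 3.458 = 5.242 mg/L.

t_c ≈ 1.20 d; D_c ≈ 3.46 mg/L; min DO ≈ 5.24 mg/L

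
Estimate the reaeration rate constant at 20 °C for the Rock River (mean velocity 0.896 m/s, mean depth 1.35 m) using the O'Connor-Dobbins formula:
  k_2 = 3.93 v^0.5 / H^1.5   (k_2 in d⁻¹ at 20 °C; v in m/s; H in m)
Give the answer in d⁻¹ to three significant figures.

k_2 = 3.93 × 0.896^0.5 / 1.35^1.5 = 3.93 × 0.9466 / 1.569 = 2.372 d⁻¹.

k_2 ≈ 2.37 d⁻¹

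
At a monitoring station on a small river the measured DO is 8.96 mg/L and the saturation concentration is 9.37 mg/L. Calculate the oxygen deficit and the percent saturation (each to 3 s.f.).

D = C_s − C = 9.37 − 8.96 = 0.410 mg/L.
% saturation = 8.96/9.37 × 100 = 95.6 %.

D ≈ 0.410 mg/L; 95.6 % saturation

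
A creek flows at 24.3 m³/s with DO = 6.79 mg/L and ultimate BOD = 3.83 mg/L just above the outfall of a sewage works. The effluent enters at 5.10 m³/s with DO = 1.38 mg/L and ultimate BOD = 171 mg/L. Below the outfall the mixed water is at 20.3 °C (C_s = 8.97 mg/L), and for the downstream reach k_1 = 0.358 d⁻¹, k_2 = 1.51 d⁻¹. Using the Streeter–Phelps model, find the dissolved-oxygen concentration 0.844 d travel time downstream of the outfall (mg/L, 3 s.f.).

DO ≈ 3.41 mg/L

Mixed DO = (24.3×6.79 + 5.10×1.38)/(24.3+5.10) = 172.0/29.40 = 5.852 mg/L.
Mixed L₀ = (24.3×3.83 + 5.10×171)/(29.40) = 965.2/29.40 = 32.83 mg/L.
Initial deficit D₀ = C_s − DO₀ = 8.97 − 5.852 = 3.118 mg/L.
D(0.844) = [0.358×32.83/(1.51−0.358)](e^(−0.358×0.844) − e^(−1.51×0.844)) + 3.118 e^(−1.51×0.844)
= 10.20 × (0.7392 − 0.2796) + 3.118 × 0.2796 = 5.561 mg/L.
DO = 8.97 − 5.561 = 3.409 mg/L.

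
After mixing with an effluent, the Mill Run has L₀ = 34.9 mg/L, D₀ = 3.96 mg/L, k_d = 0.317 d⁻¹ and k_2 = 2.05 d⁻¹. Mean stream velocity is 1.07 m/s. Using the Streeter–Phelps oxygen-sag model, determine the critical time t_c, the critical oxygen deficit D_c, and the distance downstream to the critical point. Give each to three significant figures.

t_c ≈ 0.518 d; D_c ≈ 4.58 mg/L; x_c ≈ 47.9 km

With k_2/k_d = 6.467 and 1 − D₀(k_2−k_d)/(k_d L₀) = 0.3797,
t_c = ln(6.467 × 0.3797) / (2.05 − 0.317) = ln(2.455) / 1.733 = 0.8983/1.733 = 0.5183 d.
D_c = (k_d/k_2) L₀ e^(−k_d t_c) = (0.317/2.05) × 34.9 × e^(−0.317×0.5183) = 0.1546 × 34.9 × 0.8485 = 4.579 mg/L.
x_c = v t_c = 1.07 m/s × 0.5183 d × 86400 s/d = 47920 m ≈ 47.9 km.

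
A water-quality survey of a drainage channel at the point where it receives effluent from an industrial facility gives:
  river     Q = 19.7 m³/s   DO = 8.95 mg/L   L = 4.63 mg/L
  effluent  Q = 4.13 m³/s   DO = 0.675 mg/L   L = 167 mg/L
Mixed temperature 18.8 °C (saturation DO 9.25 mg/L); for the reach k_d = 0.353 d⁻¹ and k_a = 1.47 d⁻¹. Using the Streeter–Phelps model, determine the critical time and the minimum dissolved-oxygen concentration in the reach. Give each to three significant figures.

Mixed DO = (19.7×8.95 + 4.13×0.675)/(19.7+4.13) = 179.1/23.83 = 7.516 mg/L.
Mixed L₀ = (19.7×4.63 + 4.13×167)/(23.83) = 780.9/23.83 = 32.77 mg/L.
Initial deficit D₀ = C_s − DO₀ = 9.25 − 7.516 = 1.734 mg/L.
t_c = (1/1.117) ln[(1.47/0.353)(1 − 1.734×1.117/(0.353×32.77))] = 0.8953 × ln(3.467) = 1.113 d.
D_c = (0.353/1.47) × 32.77 × e^(−0.353×1.113) = 0.2401 × 32.77 × 0.6751 = 5.313 mg/L.
Minimum DO = 9.25 − 5.313 = 3.937 mg/L.

t_c ≈ 1.11 d; minimum DO ≈ 3.94 mg/L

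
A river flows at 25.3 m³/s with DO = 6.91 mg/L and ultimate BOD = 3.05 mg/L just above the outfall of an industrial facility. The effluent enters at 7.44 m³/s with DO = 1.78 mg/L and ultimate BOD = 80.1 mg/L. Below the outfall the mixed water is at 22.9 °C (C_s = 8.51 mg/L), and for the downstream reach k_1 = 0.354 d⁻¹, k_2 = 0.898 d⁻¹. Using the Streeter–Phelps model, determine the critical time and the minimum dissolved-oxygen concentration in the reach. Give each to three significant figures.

t_c ≈ 1.29 d; minimum DO ≈ 3.37 mg/L

Mixed DO = (25.3×6.91 + 7.44×1.78)/(25.3+7.44) = 188.1/32.74 = 5.744 mg/L.
Mixed L₀ = (25.3×3.05 + 7.44×80.1)/(32.74) = 673.1/32.74 = 20.56 mg/L.
Initial deficit D₀ = C_s − DO₀ = 8.51 − 5.744 = 2.766 mg/L.
t_c = (1/0.5440) ln[(0.898/0.354)(1 − 2.766×0.5440/(0.354×20.56))] = 1.838 × ln(2.012) = 1.285 d.
D_c = (0.354/0.898) × 20.56 × e^(−0.354×1.285) = 0.3942 × 20.56 × 0.6344 = 5.142 mg/L.
Minimum DO = 8.51 − 5.142 = 3.368 mg/L.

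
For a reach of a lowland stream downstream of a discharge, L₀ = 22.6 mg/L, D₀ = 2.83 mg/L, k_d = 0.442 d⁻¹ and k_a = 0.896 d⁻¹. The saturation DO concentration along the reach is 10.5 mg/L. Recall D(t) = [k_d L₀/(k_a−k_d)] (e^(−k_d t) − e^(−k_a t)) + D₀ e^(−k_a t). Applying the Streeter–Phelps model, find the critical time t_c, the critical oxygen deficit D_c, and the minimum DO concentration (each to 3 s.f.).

t_c ≈ 1.25 d; D_c ≈ 6.41 mg/L; min DO ≈ 4.09 mg/L

At the critical point dD/dt = 0, so k_d L₀ e^(−k_d t) = k_a D. Substituting D(t) from the Streeter–Phelps equation and solving for t gives
t_c = ln[(k_a/k_d)(1 − D₀(k_a−k_d)/(k_d L₀))] / (k_a−k_d).
Here k_a−k_d = 0.4540 d⁻¹ and 1 − D₀(k_a−k_d)/(k_d L₀) = 1 − 2.83×0.4540/(0.442×22.6) = 0.8714, so
t_c = ln(2.027 × 0.8714) / 0.4540 = 0.5690 / 0.4540 = 1.253 d.
L(t_c) = L₀ e^(−k_d t_c) = 22.6 × 0.5747 = 12.99 mg/L, and at the critical point k_a D_c = k_d L, so D_c = (0.442/0.896) × 12.99 = 6.407 mg/L.
Minimum DO = C_s − D_c = 10.5 − 6.407 = 4.093 mg/L.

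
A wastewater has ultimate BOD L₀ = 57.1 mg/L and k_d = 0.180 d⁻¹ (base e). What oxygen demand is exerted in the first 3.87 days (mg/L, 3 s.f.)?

y ≈ 28.6 mg/L

y_t = L₀(1 − e^(−k_d t)) = 57.1 × (1 − e^(−0.180×3.87))
= 57.1 × (1 − 0.4983) = 57.1 × 0.5017 = 28.65 mg/L.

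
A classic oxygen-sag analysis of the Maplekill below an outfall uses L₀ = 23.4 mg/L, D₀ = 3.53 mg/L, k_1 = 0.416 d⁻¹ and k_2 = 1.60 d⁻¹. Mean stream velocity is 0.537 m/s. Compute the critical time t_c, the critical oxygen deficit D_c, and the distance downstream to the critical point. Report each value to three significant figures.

t_c ≈ 0.664 d; D_c ≈ 4.62 mg/L; x_c ≈ 30.8 km

With k_2/k_1 = 3.846 and 1 − D₀(k_2−k_1)/(k_1 L₀) = 0.5706,
t_c = ln(3.846 × 0.5706) / (1.60 − 0.416) = ln(2.195) / 1.184 = 0.7861/1.184 = 0.6639 d.
L(t_c) = L₀ e^(−k_1 t_c) = 23.4 × 0.7587 = 17.75 mg/L, and at the critical point k_2 D_c = k_1 L, so D_c = (0.416/1.60) × 17.75 = 4.616 mg/L.
x_c = v t_c = 0.537 m/s × 0.6639 d × 86400 s/d = 30800 m ≈ 30.8 km.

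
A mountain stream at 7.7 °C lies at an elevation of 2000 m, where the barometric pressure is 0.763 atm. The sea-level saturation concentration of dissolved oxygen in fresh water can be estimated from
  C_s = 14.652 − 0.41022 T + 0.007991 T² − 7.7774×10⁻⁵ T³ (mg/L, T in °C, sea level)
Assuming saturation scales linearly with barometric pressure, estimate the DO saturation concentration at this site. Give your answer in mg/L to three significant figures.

C_s ≈ 9.10 mg/L

At sea level: C_s = 14.652 − 0.41022×7.7 + 0.007991×7.7² − 7.7774×10⁻⁵×7.7³ = 11.93 mg/L.
Pressure correction: C_s' = 11.93 × 0.763 = 9.104 mg/L.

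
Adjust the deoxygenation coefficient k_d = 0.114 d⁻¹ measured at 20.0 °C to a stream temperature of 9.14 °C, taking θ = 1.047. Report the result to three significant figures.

k_d ≈ 0.0692 d⁻¹

k_d(T₂) = k_d(T₁) · θ^(T₂−T₁) = 0.114 × 1.047^(9.14−20.0)
= 0.114 × 1.047^-10.9 = 0.114 × 0.6073 = 0.06923 d⁻¹.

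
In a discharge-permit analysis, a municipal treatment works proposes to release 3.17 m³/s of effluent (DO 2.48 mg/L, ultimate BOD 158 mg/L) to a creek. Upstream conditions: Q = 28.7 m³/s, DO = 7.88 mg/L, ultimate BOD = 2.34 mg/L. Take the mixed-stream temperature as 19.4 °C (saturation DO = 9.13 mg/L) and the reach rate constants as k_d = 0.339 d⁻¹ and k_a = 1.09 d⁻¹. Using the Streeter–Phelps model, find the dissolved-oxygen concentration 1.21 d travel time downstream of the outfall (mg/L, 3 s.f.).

Mixed DO = (28.7×7.88 + 3.17×2.48)/(28.7+3.17) = 234.0/31.87 = 7.343 mg/L.
Mixed L₀ = (28.7×2.34 + 3.17×158)/(31.87) = 568.0/31.87 = 17.82 mg/L.
Initial deficit D₀ = C_s − DO₀ = 9.13 − 7.343 = 1.787 mg/L.
D(1.21) = [0.339×17.82/(1.09−0.339)](e^(−0.339×1.21) − e^(−1.09×1.21)) + 1.787 e^(−1.09×1.21)
= 8.045 × (0.6635 − 0.2674) + 1.787 × 0.2674 = 3.665 mg/L.
DO = 9.13 − 3.665 = 5.465 mg/L.

DO ≈ 5.47 mg/L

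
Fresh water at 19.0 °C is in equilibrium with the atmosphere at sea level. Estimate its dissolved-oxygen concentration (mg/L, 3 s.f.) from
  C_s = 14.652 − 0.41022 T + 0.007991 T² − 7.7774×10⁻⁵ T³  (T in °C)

C_s = 14.652 − 0.41022×19.0 + 0.007991×19.0² − 7.7774×10⁻⁵×19.0³ = 9.209 mg/L.

C_s ≈ 9.21 mg/L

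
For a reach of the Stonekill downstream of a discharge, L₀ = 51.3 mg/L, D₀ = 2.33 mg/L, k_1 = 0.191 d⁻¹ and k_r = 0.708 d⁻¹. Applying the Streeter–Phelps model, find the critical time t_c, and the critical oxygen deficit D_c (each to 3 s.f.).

t_c ≈ 2.28 d; D_c ≈ 8.95 mg/L

t_c = [1/(k_r−k_1)] ln[(k_r/k_1)(1 − D₀(k_r−k_1)/(k_1 L₀))]
= [1/(0.708−0.191)] ln[(0.708/0.191)(1 − 2.33×0.5170/(0.191×51.3))]
= (1/0.5170) ln[3.707 × 0.8771] = 1.934 × ln(3.251) = 1.934 × 1.179 = 2.280 d.
L(t_c) = L₀ e^(−k_1 t_c) = 51.3 × 0.6469 = 33.19 mg/L, and at the critical point k_r D_c = k_1 L, so D_c = (0.191/0.708) × 33.19 = 8.953 mg/L.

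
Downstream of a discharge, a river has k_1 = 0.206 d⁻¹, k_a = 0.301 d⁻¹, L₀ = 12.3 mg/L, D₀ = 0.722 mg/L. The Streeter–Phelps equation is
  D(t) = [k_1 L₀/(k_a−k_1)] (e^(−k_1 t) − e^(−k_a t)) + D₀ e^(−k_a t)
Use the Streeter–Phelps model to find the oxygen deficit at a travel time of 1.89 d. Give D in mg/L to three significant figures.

k_1 L₀/(k_a−k_1) = 0.206×12.3/(0.301−0.206) = 2.534/0.09500 = 26.67 mg/L.
e^(−k_1 t) = e^(−0.206×1.890) = 0.6775; e^(−k_a t) = e^(−0.301×1.890) = 0.5662.
D = 26.67 × (0.6775 − 0.5662) + 0.722 × 0.5662 = 2.970 + 0.4088 = 3.379 mg/L.

D ≈ 3.38 mg/L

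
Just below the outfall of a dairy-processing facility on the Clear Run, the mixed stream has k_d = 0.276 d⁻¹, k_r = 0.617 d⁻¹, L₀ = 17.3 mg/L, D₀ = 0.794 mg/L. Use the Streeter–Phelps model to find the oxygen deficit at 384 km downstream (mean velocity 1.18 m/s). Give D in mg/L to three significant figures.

Travel time t = x/v = 384 km / (1.18 m/s) = 384000 m / 1.18 m/s = 325400 s = 3.766 d.
k_d L₀/(k_r−k_d) = 0.276×17.3/(0.617−0.276) = 4.775/0.3410 = 14.00 mg/L.
e^(−k_d t) = e^(−0.276×3.766) = 0.3536; e^(−k_r t) = e^(−0.617×3.766) = 0.09789.
D = 14.00 × (0.3536 − 0.09789) + 0.794 × 0.09789 = 3.581 + 0.07772 = 3.658 mg/L.

D ≈ 3.66 mg/L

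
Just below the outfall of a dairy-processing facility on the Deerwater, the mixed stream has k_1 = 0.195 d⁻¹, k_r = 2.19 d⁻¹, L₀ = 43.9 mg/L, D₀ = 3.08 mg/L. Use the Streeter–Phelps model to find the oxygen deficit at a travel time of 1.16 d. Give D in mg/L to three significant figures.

k_1 L₀/(k_r−k_1) = 0.195×43.9/(2.19−0.195) = 8.560/1.995 = 4.291 mg/L.
e^(−k_1 t) = e^(−0.195×1.160) = 0.7976; e^(−k_r t) = e^(−2.19×1.160) = 0.07883.
D = 4.291 × (0.7976 − 0.07883) + 3.08 × 0.07883 = 3.084 + 0.2428 = 3.327 mg/L.

D ≈ 3.33 mg/L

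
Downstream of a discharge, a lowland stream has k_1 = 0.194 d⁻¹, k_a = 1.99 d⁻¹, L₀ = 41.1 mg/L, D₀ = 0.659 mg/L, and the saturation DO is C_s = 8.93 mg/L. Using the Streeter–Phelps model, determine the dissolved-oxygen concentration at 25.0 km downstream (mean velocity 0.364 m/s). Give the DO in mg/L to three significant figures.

DO ≈ 5.90 mg/L

Travel time t = x/v = 25.0 km / (0.364 m/s) = 25000 m / 0.364 m/s = 68680 s = 0.7949 d.
k_1 L₀/(k_a−k_1) = 0.194×41.1/(1.99−0.194) = 7.973/1.796 = 4.440 mg/L.
e^(−k_1 t) = e^(−0.194×0.7949) = 0.8571; e^(−k_a t) = e^(−1.99×0.7949) = 0.2056.
D = 4.440 × (0.8571 − 0.2056) + 0.659 × 0.2056 = 2.892 + 0.1355 = 3.028 mg/L.
DO = C_s − D = 8.93 − 3.028 = 5.902 mg/L.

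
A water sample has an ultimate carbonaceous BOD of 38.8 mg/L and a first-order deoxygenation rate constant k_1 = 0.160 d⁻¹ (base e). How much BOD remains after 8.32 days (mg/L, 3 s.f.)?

L ≈ 10.2 mg/L

L_t = L₀ e^(−k_1 t) = 38.8 × e^(−0.160×8.32) = 38.8 × 0.2642 = 10.25 mg/L.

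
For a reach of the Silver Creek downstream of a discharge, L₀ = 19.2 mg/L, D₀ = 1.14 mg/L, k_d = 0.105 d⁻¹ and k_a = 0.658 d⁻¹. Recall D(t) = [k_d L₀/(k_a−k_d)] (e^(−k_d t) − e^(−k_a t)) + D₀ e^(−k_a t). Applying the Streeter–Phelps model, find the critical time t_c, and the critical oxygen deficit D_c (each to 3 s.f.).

t_c ≈ 2.64 d; D_c ≈ 2.32 mg/L

With k_a/k_d = 6.267 and 1 − D₀(k_a−k_d)/(k_d L₀) = 0.6873,
t_c = ln(6.267 × 0.6873) / (0.658 − 0.105) = ln(4.307) / 0.5530 = 1.460/0.5530 = 2.641 d.
D_c = (k_d/k_a) L₀ e^(−k_d t_c) = (0.105/0.658) × 19.2 × e^(−0.105×2.641) = 0.1596 × 19.2 × 0.7579 = 2.322 mg/L.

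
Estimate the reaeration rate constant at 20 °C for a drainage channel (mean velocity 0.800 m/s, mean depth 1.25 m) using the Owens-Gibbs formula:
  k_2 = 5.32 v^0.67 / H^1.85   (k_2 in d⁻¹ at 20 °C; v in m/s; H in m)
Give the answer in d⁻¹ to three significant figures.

k_2 = 5.32 × 0.800^0.67 / 1.25^1.85 = 5.32 × 0.8611 / 1.511 = 3.032 d⁻¹.

k_2 ≈ 3.03 d⁻¹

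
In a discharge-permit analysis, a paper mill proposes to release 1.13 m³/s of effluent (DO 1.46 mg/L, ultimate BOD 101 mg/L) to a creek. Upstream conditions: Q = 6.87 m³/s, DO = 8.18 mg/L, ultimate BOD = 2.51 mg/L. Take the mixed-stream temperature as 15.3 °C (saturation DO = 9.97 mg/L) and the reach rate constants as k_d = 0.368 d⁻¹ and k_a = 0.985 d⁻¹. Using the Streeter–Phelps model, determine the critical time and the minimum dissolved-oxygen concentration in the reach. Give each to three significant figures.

Mixed DO = (6.87×8.18 + 1.13×1.46)/(6.87+1.13) = 57.85/8.000 = 7.231 mg/L.
Mixed L₀ = (6.87×2.51 + 1.13×101)/(8.000) = 131.4/8.000 = 16.42 mg/L.
Initial deficit D₀ = C_s − DO₀ = 9.97 − 7.231 = 2.739 mg/L.
t_c = (1/0.6170) ln[(0.985/0.368)(1 − 2.739×0.6170/(0.368×16.42))] = 1.621 × ln(1.928) = 1.064 d.
D_c = (0.368/0.985) × 16.42 × e^(−0.368×1.064) = 0.3736 × 16.42 × 0.6760 = 4.147 mg/L.
Minimum DO = 9.97 − 4.147 = 5.823 mg/L.

t_c ≈ 1.06 d; minimum DO ≈ 5.82 mg/L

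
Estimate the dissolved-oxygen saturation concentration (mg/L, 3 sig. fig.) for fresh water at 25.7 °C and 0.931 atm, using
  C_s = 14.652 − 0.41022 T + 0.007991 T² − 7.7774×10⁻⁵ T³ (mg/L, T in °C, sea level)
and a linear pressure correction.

C_s ≈ 7.51 mg/L

At sea level: C_s = 14.652 − 0.41022×25.7 + 0.007991×25.7² − 7.7774×10⁻⁵×25.7³ = 8.067 mg/L.
Pressure correction: C_s' = 8.067 × 0.931 = 7.511 mg/L.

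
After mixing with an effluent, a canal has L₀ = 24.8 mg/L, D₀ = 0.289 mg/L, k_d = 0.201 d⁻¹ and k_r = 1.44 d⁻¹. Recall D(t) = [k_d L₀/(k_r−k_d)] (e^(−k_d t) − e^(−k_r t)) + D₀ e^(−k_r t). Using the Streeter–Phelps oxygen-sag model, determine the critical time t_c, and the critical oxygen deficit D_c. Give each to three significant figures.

t_c ≈ 1.53 d; D_c ≈ 2.55 mg/L

t_c = [1/(k_r−k_d)] ln[(k_r/k_d)(1 − D₀(k_r−k_d)/(k_d L₀))]
= [1/(1.44−0.201)] ln[(1.44/0.201)(1 − 0.289×1.239/(0.201×24.8))]
= (1/1.239) ln[7.164 × 0.9282] = 0.8071 × ln(6.650) = 0.8071 × 1.895 = 1.529 d.
L(t_c) = L₀ e^(−k_d t_c) = 24.8 × 0.7354 = 18.24 mg/L, and at the critical point k_r D_c = k_d L, so D_c = (0.201/1.44) × 18.24 = 2.546 mg/L.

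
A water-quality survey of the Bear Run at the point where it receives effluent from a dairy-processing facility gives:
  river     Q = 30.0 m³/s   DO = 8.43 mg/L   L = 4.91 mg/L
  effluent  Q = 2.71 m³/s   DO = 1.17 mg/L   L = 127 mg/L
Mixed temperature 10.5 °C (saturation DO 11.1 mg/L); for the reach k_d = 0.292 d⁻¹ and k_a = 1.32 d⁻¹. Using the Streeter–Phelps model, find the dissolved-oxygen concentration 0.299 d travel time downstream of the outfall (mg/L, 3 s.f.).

Mixed DO = (30.0×8.43 + 2.71×1.17)/(30.0+2.71) = 256.1/32.71 = 7.829 mg/L.
Mixed L₀ = (30.0×4.91 + 2.71×127)/(32.71) = 491.5/32.71 = 15.03 mg/L.
Initial deficit D₀ = C_s − DO₀ = 11.1 − 7.829 = 3.271 mg/L.
D(0.299) = [0.292×15.03/(1.32−0.292)](e^(−0.292×0.299) − e^(−1.32×0.299)) + 3.271 e^(−1.32×0.299)
= 4.268 × (0.9164 − 0.6739) + 3.271 × 0.6739 = 3.240 mg/L.
DO = 11.1 − 3.240 = 7.860 mg/L.

DO ≈ 7.86 mg/L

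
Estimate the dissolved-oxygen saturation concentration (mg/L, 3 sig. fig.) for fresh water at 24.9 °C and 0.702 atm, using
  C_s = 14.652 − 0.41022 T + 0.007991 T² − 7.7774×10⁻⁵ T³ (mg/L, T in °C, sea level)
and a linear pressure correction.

At sea level: C_s = 14.652 − 0.41022×24.9 + 0.007991×24.9² − 7.7774×10⁻⁵×24.9³ = 8.191 mg/L.
Pressure correction: C_s' = 8.191 × 0.702 = 5.750 mg/L.

C_s ≈ 5.75 mg/L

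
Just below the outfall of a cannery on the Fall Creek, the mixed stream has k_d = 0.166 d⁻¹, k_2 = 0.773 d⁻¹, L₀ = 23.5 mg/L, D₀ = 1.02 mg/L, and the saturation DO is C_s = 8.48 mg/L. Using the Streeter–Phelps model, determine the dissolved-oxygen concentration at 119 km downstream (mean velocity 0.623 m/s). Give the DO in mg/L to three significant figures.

Travel time t = x/v = 119 km / (0.623 m/s) = 119000 m / 0.623 m/s = 191000 s = 2.211 d.
k_d L₀/(k_2−k_d) = 0.166×23.5/(0.773−0.166) = 3.901/0.6070 = 6.427 mg/L.
e^(−k_d t) = e^(−0.166×2.211) = 0.6928; e^(−k_2 t) = e^(−0.773×2.211) = 0.1811.
D = 6.427 × (0.6928 − 0.1811) + 1.02 × 0.1811 = 3.289 + 0.1847 = 3.474 mg/L.
DO = C_s − D = 8.48 − 3.474 = 5.006 mg/L.

DO ≈ 5.01 mg/L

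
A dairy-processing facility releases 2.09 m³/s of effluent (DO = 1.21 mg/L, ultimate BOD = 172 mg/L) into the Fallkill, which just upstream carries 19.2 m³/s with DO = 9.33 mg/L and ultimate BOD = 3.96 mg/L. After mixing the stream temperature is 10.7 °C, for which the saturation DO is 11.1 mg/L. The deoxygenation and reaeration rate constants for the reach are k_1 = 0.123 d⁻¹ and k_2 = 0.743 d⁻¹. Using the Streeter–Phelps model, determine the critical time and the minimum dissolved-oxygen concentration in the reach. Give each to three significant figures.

Mixed DO = (19.2×9.33 + 2.09×1.21)/(19.2+2.09) = 181.7/21.29 = 8.533 mg/L.
Mixed L₀ = (19.2×3.96 + 2.09×172)/(21.29) = 435.5/21.29 = 20.46 mg/L.
Initial deficit D₀ = C_s − DO₀ = 11.1 − 8.533 = 2.567 mg/L.
t_c = (1/0.6200) ln[(0.743/0.123)(1 − 2.567×0.6200/(0.123×20.46))] = 1.613 × ln(2.220) = 1.286 d.
D_c = (0.123/0.743) × 20.46 × e^(−0.123×1.286) = 0.1655 × 20.46 × 0.8537 = 2.891 mg/L.
Minimum DO = 11.1 − 2.891 = 8.209 mg/L.

t_c ≈ 1.29 d; minimum DO ≈ 8.21 mg/L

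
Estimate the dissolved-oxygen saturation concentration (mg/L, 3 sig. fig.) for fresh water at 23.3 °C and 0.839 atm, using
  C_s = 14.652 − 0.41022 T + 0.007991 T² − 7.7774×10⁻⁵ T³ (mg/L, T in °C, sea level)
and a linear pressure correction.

C_s ≈ 7.09 mg/L

At sea level: C_s = 14.652 − 0.41022×23.3 + 0.007991×23.3² − 7.7774×10⁻⁵×23.3³ = 8.448 mg/L.
Pressure correction: C_s' = 8.448 × 0.839 = 7.088 mg/L.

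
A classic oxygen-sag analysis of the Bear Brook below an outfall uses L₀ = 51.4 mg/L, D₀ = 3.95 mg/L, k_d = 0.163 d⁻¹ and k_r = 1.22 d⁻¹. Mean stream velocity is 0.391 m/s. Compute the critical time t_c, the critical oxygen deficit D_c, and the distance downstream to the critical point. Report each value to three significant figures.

With k_r/k_d = 7.485 and 1 − D₀(k_r−k_d)/(k_d L₀) = 0.5017,
t_c = ln(7.485 × 0.5017) / (1.22 − 0.163) = ln(3.755) / 1.057 = 1.323/1.057 = 1.252 d.
L(t_c) = L₀ e^(−k_d t_c) = 51.4 × 0.8154 = 41.91 mg/L, and at the critical point k_r D_c = k_d L, so D_c = (0.163/1.22) × 41.91 = 5.600 mg/L.
x_c = v t_c = 0.391 m/s × 1.252 d × 86400 s/d = 42280 m ≈ 42.3 km.

t_c ≈ 1.25 d; D_c ≈ 5.60 mg/L; x_c ≈ 42.3 km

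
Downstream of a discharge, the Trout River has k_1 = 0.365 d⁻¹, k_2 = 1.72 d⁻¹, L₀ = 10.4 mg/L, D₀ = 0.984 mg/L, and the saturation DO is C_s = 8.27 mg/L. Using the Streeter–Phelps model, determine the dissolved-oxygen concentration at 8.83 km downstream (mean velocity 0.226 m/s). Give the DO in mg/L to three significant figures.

DO ≈ 6.73 mg/L

Travel time t = x/v = 8.83 km / (0.226 m/s) = 8830 m / 0.226 m/s = 39070 s = 0.4522 d.
k_1 L₀/(k_2−k_1) = 0.365×10.4/(1.72−0.365) = 3.796/1.355 = 2.801 mg/L.
e^(−k_1 t) = e^(−0.365×0.4522) = 0.8478; e^(−k_2 t) = e^(−1.72×0.4522) = 0.4594.
D = 2.801 × (0.8478 − 0.4594) + 0.984 × 0.4594 = 1.088 + 0.4521 = 1.540 mg/L.
DO = C_s − D = 8.27 − 1.540 = 6.730 mg/L.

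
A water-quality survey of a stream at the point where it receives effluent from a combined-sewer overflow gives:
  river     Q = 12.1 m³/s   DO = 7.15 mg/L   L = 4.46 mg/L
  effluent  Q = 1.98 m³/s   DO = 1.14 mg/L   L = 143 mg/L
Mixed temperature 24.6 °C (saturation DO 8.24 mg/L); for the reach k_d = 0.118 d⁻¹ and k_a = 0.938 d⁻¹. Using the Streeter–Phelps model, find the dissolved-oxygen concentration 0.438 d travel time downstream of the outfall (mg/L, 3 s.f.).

DO ≈ 5.97 mg/L

Mixed DO = (12.1×7.15 + 1.98×1.14)/(12.1+1.98) = 88.77/14.08 = 6.305 mg/L.
Mixed L₀ = (12.1×4.46 + 1.98×143)/(14.08) = 337.1/14.08 = 23.94 mg/L.
Initial deficit D₀ = C_s − DO₀ = 8.24 − 6.305 = 1.935 mg/L.
D(0.438) = [0.118×23.94/(0.938−0.118)](e^(−0.118×0.438) − e^(−0.938×0.438)) + 1.935 e^(−0.938×0.438)
= 3.445 × (0.9496 − 0.6631) + 1.935 × 0.6631 = 2.270 mg/L.
DO = 8.24 − 2.270 = 5.970 mg/L.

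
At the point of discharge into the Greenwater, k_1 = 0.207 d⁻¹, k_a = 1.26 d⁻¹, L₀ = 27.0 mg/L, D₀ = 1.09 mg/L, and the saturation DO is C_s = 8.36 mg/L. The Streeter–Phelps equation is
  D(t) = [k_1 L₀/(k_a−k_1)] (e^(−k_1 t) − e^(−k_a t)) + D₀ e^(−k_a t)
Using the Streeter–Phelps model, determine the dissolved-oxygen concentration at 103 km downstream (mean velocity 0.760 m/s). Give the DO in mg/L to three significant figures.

Travel time t = x/v = 103 km / (0.760 m/s) = 103000 m / 0.760 m/s = 135500 s = 1.569 d.
k_1 L₀/(k_a−k_1) = 0.207×27.0/(1.26−0.207) = 5.589/1.053 = 5.308 mg/L.
e^(−k_1 t) = e^(−0.207×1.569) = 0.7227; e^(−k_a t) = e^(−1.26×1.569) = 0.1386.
D = 5.308 × (0.7227 − 0.1386) + 1.09 × 0.1386 = 3.101 + 0.1510 = 3.252 mg/L.
DO = C_s − D = 8.36 − 3.252 = 5.108 mg/L.

DO ≈ 5.11 mg/L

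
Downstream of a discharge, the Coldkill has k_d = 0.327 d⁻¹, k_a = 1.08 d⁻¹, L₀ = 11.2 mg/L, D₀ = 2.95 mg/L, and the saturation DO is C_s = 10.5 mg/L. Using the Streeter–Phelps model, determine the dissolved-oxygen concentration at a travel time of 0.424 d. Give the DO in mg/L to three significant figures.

k_d L₀/(k_a−k_d) = 0.327×11.2/(1.08−0.327) = 3.662/0.7530 = 4.864 mg/L.
e^(−k_d t) = e^(−0.327×0.4240) = 0.8705; e^(−k_a t) = e^(−1.08×0.4240) = 0.6326.
D = 4.864 × (0.8705 − 0.6326) + 2.95 × 0.6326 = 1.157 + 1.866 = 3.023 mg/L.
DO = C_s − D = 10.5 − 3.023 = 7.477 mg/L.

DO ≈ 7.48 mg/L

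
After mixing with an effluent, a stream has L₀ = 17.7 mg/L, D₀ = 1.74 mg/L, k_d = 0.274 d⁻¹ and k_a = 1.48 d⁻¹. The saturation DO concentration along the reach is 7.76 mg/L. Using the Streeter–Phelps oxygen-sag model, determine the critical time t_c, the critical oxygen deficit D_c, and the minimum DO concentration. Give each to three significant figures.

With k_a/k_d = 5.401 and 1 − D₀(k_a−k_d)/(k_d L₀) = 0.5673,
t_c = ln(5.401 × 0.5673) / (1.48 − 0.274) = ln(3.064) / 1.206 = 1.120/1.206 = 0.9285 d.
L(t_c) = L₀ e^(−k_d t_c) = 17.7 × 0.7754 = 13.72 mg/L, and at the critical point k_a D_c = k_d L, so D_c = (0.274/1.48) × 13.72 = 2.541 mg/L.
Minimum DO = C_s − D_c = 7.76 − 2.541 = 5.219 mg/L.

t_c ≈ 0.929 d; D_c ≈ 2.54 mg/L; min DO ≈ 5.22 mg/L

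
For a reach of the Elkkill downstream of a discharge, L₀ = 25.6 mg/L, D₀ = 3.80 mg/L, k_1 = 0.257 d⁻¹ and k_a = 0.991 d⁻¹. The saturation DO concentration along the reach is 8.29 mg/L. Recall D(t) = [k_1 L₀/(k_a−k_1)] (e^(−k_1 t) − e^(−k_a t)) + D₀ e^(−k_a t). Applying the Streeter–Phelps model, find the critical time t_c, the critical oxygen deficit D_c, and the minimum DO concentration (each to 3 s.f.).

At the critical point dD/dt = 0, so k_1 L₀ e^(−k_1 t) = k_a D. Substituting D(t) from the Streeter–Phelps equation and solving for t gives
t_c = ln[(k_a/k_1)(1 − D₀(k_a−k_1)/(k_1 L₀))] / (k_a−k_1).
Here k_a−k_1 = 0.7340 d⁻¹ and 1 − D₀(k_a−k_1)/(k_1 L₀) = 1 − 3.80×0.7340/(0.257×25.6) = 0.5761, so
t_c = ln(3.856 × 0.5761) / 0.7340 = 0.7981 / 0.7340 = 1.087 d.
L(t_c) = L₀ e^(−k_1 t_c) = 25.6 × 0.7562 = 19.36 mg/L, and at the critical point k_a D_c = k_1 L, so D_c = (0.257/0.991) × 19.36 = 5.020 mg/L.
Minimum DO = C_s − D_c = 8.29 − 5.020 = 3.270 mg/L.

t_c ≈ 1.09 d; D_c ≈ 5.02 mg/L; min DO ≈ 3.27 mg/L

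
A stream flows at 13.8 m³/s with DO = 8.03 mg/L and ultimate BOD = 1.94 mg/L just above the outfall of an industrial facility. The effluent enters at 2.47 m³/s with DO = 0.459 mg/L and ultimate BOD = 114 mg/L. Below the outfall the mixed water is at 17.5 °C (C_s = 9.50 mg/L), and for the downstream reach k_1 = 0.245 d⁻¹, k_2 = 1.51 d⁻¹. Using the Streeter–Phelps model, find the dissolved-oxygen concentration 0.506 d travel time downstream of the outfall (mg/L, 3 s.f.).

Mixed DO = (13.8×8.03 + 2.47×0.459)/(13.8+2.47) = 111.9/16.27 = 6.881 mg/L.
Mixed L₀ = (13.8×1.94 + 2.47×114)/(16.27) = 308.4/16.27 = 18.95 mg/L.
Initial deficit D₀ = C_s − DO₀ = 9.50 − 6.881 = 2.619 mg/L.
D(0.506) = [0.245×18.95/(1.51−0.245)](e^(−0.245×0.506) − e^(−1.51×0.506)) + 2.619 e^(−1.51×0.506)
= 3.671 × (0.8834 − 0.4658) + 2.619 × 0.4658 = 2.753 mg/L.
DO = 9.50 − 2.753 = 6.747 mg/L.

DO ≈ 6.75 mg/L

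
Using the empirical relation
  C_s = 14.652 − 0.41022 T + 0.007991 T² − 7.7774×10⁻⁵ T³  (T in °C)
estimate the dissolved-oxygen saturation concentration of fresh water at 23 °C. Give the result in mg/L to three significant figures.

C_s ≈ 8.50 mg/L

C_s = 14.652 − 0.41022×23 + 0.007991×23² − 7.7774×10⁻⁵×23³ = 8.498 mg/L.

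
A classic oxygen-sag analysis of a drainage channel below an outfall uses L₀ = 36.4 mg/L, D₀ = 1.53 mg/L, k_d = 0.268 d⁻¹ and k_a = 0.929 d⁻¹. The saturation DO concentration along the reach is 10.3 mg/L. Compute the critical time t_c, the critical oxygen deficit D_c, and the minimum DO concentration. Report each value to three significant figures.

t_c = [1/(k_a−k_d)] ln[(k_a/k_d)(1 − D₀(k_a−k_d)/(k_d L₀))]
= [1/(0.929−0.268)] ln[(0.929/0.268)(1 − 1.53×0.6610/(0.268×36.4))]
= (1/0.6610) ln[3.466 × 0.8963] = 1.513 × ln(3.107) = 1.513 × 1.134 = 1.715 d.
L(t_c) = L₀ e^(−k_d t_c) = 36.4 × 0.6315 = 22.99 mg/L, and at the critical point k_a D_c = k_d L, so D_c = (0.268/0.929) × 22.99 = 6.631 mg/L.
Minimum DO = C_s − D_c = 10.3 − 6.631 = 3.669 mg/L.

t_c ≈ 1.72 d; D_c ≈ 6.63 mg/L; min DO ≈ 3.67 mg/L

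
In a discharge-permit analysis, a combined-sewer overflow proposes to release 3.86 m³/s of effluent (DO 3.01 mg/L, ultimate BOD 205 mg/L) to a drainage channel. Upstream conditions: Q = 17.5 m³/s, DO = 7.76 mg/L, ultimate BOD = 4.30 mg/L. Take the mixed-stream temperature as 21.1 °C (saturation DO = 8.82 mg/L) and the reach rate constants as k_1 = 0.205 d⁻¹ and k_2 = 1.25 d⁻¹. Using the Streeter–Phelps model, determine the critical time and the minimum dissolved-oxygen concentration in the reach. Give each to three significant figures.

Mixed DO = (17.5×7.76 + 3.86×3.01)/(17.5+3.86) = 147.4/21.36 = 6.902 mg/L.
Mixed L₀ = (17.5×4.30 + 3.86×205)/(21.36) = 866.5/21.36 = 40.57 mg/L.
Initial deficit D₀ = C_s − DO₀ = 8.82 − 6.902 = 1.918 mg/L.
t_c = (1/1.045) ln[(1.25/0.205)(1 − 1.918×1.045/(0.205×40.57))] = 0.9569 × ln(4.628) = 1.466 d.
D_c = (0.205/1.25) × 40.57 × e^(−0.205×1.466) = 0.1640 × 40.57 × 0.7404 = 4.926 mg/L.
Minimum DO = 8.82 − 4.926 = 3.894 mg/L.

t_c ≈ 1.47 d; minimum DO ≈ 3.89 mg/L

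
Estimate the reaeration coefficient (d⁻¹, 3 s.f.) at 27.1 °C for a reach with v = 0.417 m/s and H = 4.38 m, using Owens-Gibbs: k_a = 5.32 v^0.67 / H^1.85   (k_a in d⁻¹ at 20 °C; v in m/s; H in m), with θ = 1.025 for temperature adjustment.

k_a ≈ 0.230 d⁻¹

k_a(20) = 5.32 × 0.417^0.67 / 4.38^1.85 = 5.32 × 0.5565 / 15.37 = 0.1926 d⁻¹.
k_a(27.1) = 0.1926 × 1.025^(27.1−20) = 0.1926 × 1.192 = 0.2295 d⁻¹.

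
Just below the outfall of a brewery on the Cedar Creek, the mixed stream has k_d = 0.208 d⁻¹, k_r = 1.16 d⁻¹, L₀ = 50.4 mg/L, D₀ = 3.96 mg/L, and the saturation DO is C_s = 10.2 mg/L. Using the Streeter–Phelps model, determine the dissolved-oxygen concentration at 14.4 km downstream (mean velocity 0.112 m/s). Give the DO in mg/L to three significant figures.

DO ≈ 3.37 mg/L

Travel time t = x/v = 14.4 km / (0.112 m/s) = 14400 m / 0.112 m/s = 128600 s = 1.488 d.
k_d L₀/(k_r−k_d) = 0.208×50.4/(1.16−0.208) = 10.48/0.9520 = 11.01 mg/L.
e^(−k_d t) = e^(−0.208×1.488) = 0.7338; e^(−k_r t) = e^(−1.16×1.488) = 0.1780.
D = 11.01 × (0.7338 − 0.1780) + 3.96 × 0.1780 = 6.121 + 0.7047 = 6.825 mg/L.
DO = C_s − D = 10.2 − 6.825 = 3.375 mg/L.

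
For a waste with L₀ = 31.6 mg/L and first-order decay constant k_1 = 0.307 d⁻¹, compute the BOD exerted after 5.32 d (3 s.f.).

y_t = L₀(1 − e^(−k_1 t)) = 31.6 × (1 − e^(−0.307×5.32))
= 31.6 × (1 − 0.1953) = 31.6 × 0.8047 = 25.43 mg/L.

y ≈ 25.4 mg/L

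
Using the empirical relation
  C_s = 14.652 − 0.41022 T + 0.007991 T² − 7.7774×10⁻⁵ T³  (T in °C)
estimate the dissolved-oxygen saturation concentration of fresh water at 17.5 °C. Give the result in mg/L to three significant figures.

C_s = 14.652 − 0.41022×17.5 + 0.007991×17.5² − 7.7774×10⁻⁵×17.5³ = 9.504 mg/L.

C_s ≈ 9.50 mg/L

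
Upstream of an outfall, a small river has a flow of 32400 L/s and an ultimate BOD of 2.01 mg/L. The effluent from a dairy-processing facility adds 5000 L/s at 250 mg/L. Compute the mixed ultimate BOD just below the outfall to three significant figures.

35.2 mg/L

Flow-weighted mixing: C = (Q_r C_r + Q_w C_w)/(Q_r + Q_w)
= (32400×2.01 + 5000×250)/(32400 + 5000) = 1.315×10^6/37400 = 35.16 mg/L.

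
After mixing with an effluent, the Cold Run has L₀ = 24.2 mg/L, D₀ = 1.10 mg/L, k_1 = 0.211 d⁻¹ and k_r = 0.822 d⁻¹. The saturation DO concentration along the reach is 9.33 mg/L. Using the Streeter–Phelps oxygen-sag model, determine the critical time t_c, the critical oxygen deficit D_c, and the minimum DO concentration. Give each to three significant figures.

t_c ≈ 1.99 d; D_c ≈ 4.08 mg/L; min DO ≈ 5.25 mg/L

With k_r/k_1 = 3.896 and 1 − D₀(k_r−k_1)/(k_1 L₀) = 0.8684,
t_c = ln(3.896 × 0.8684) / (0.822 − 0.211) = ln(3.383) / 0.6110 = 1.219/0.6110 = 1.995 d.
D_c = (k_1/k_r) L₀ e^(−k_1 t_c) = (0.211/0.822) × 24.2 × e^(−0.211×1.995) = 0.2567 × 24.2 × 0.6565 = 4.078 mg/L.
Minimum DO = C_s − D_c = 9.33 − 4.078 = 5.252 mg/L.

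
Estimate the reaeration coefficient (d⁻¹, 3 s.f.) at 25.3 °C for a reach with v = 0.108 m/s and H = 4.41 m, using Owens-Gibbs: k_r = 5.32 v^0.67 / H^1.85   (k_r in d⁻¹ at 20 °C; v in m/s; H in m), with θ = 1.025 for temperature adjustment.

k_r(20) = 5.32 × 0.108^0.67 / 4.41^1.85 = 5.32 × 0.2251 / 15.57 = 0.07693 d⁻¹.
k_r(25.3) = 0.07693 × 1.025^(25.3−20) = 0.07693 × 1.140 = 0.08769 d⁻¹.

k_r ≈ 0.0877 d⁻¹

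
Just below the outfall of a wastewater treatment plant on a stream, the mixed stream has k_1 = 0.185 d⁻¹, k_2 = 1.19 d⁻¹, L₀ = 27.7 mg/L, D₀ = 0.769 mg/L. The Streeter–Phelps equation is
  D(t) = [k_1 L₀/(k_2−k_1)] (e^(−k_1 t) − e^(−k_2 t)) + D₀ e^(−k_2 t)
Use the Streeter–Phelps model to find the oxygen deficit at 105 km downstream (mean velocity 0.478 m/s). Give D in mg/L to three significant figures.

D ≈ 2.98 mg/L

Travel time t = x/v = 105 km / (0.478 m/s) = 105000 m / 0.478 m/s = 219700 s = 2.542 d.
k_1 L₀/(k_2−k_1) = 0.185×27.7/(1.19−0.185) = 5.124/1.005 = 5.099 mg/L.
e^(−k_1 t) = e^(−0.185×2.542) = 0.6248; e^(−k_2 t) = e^(−1.19×2.542) = 0.04853.
D = 5.099 × (0.6248 − 0.04853) + 0.769 × 0.04853 = 2.938 + 0.03732 = 2.976 mg/L.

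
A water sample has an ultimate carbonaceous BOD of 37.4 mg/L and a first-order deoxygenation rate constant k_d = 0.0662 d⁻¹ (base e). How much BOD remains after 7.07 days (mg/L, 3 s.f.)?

L ≈ 23.4 mg/L

L_t = L₀ e^(−k_d t) = 37.4 × e^(−0.0662×7.07) = 37.4 × 0.6262 = 23.42 mg/L.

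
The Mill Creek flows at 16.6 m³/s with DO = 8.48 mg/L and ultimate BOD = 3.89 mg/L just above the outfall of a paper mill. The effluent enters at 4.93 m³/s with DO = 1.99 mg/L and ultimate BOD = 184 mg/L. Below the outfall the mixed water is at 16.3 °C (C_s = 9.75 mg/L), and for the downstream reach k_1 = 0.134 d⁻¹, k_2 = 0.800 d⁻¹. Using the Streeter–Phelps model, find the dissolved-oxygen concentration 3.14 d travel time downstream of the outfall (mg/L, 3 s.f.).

DO ≈ 4.30 mg/L

Mixed DO = (16.6×8.48 + 4.93×1.99)/(16.6+4.93) = 150.6/21.53 = 6.994 mg/L.
Mixed L₀ = (16.6×3.89 + 4.93×184)/(21.53) = 971.7/21.53 = 45.13 mg/L.
Initial deficit D₀ = C_s − DO₀ = 9.75 − 6.994 = 2.756 mg/L.
D(3.14) = [0.134×45.13/(0.800−0.134)](e^(−0.134×3.14) − e^(−0.800×3.14)) + 2.756 e^(−0.800×3.14)
= 9.081 × (0.6565 − 0.08111) + 2.756 × 0.08111 = 5.449 mg/L.
DO = 9.75 − 5.449 = 4.301 mg/L.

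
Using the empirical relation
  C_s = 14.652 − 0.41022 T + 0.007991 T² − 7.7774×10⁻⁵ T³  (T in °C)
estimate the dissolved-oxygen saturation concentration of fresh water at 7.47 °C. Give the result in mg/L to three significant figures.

C_s = 14.652 − 0.41022×7.47 + 0.007991×7.47² − 7.7774×10⁻⁵×7.47³ = 12.00 mg/L.

C_s ≈ 12.0 mg/L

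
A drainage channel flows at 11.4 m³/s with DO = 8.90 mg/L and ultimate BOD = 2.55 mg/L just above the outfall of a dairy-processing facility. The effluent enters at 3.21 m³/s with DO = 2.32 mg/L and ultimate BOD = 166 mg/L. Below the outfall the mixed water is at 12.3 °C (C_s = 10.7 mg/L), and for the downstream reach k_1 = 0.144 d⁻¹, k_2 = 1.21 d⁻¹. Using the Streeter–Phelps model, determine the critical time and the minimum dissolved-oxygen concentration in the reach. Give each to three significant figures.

t_c ≈ 1.08 d; minimum DO ≈ 6.78 mg/L

Mixed DO = (11.4×8.90 + 3.21×2.32)/(11.4+3.21) = 108.9/14.61 = 7.454 mg/L.
Mixed L₀ = (11.4×2.55 + 3.21×166)/(14.61) = 561.9/14.61 = 38.46 mg/L.
Initial deficit D₀ = C_s − DO₀ = 10.7 − 7.454 = 3.246 mg/L.
t_c = (1/1.066) ln[(1.21/0.144)(1 − 3.246×1.066/(0.144×38.46))] = 0.9381 × ln(3.154) = 1.077 d.
D_c = (0.144/1.21) × 38.46 × e^(−0.144×1.077) = 0.1190 × 38.46 × 0.8563 = 3.919 mg/L.
Minimum DO = 10.7 − 3.919 = 6.781 mg/L.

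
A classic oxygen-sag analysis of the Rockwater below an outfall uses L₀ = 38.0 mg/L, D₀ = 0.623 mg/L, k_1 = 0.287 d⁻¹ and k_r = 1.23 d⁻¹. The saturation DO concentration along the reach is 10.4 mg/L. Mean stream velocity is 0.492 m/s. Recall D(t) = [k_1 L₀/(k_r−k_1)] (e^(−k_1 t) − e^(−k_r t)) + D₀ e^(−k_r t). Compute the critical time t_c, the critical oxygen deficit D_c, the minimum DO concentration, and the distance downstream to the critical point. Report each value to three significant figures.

t_c = [1/(k_r−k_1)] ln[(k_r/k_1)(1 − D₀(k_r−k_1)/(k_1 L₀))]
= [1/(1.23−0.287)] ln[(1.23/0.287)(1 − 0.623×0.9430/(0.287×38.0))]
= (1/0.9430) ln[4.286 × 0.9461] = 1.060 × ln(4.055) = 1.060 × 1.400 = 1.485 d.
D_c = (k_1/k_r) L₀ e^(−k_1 t_c) = (0.287/1.23) × 38.0 × e^(−0.287×1.485) = 0.2333 × 38.0 × 0.6531 = 5.791 mg/L.
Minimum DO = C_s − D_c = 10.4 − 5.791 = 4.609 mg/L.
x_c = v t_c = 0.492 m/s × 1.485 d × 86400 s/d = 63110 m ≈ 63.1 km.

t_c ≈ 1.48 d; D_c ≈ 5.79 mg/L; min DO ≈ 4.61 mg/L; x_c ≈ 63.1 km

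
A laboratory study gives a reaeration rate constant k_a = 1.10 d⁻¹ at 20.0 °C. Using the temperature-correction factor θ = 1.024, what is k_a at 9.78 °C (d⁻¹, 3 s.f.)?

k_a(T₂) = k_a(T₁) · θ^(T₂−T₁) = 1.10 × 1.024^(9.78−20.0)
= 1.10 × 1.024^-10.2 = 1.10 × 0.7848 = 0.8632 d⁻¹.

k_a ≈ 0.863 d⁻¹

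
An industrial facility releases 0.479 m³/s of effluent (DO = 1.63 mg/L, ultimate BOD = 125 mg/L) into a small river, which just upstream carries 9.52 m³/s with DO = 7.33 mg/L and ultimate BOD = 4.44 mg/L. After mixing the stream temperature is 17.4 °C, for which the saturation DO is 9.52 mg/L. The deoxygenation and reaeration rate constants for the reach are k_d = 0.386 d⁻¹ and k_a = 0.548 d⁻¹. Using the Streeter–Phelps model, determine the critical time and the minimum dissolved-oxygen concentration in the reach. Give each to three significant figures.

Mixed DO = (9.52×7.33 + 0.479×1.63)/(9.52+0.479) = 70.56/9.999 = 7.057 mg/L.
Mixed L₀ = (9.52×4.44 + 0.479×125)/(9.999) = 102.1/9.999 = 10.22 mg/L.
Initial deficit D₀ = C_s − DO₀ = 9.52 − 7.057 = 2.463 mg/L.
t_c = (1/0.1620) ln[(0.548/0.386)(1 − 2.463×0.1620/(0.386×10.22))] = 6.173 × ln(1.276) = 1.505 d.
D_c = (0.386/0.548) × 10.22 × e^(−0.386×1.505) = 0.7044 × 10.22 × 0.5595 = 4.026 mg/L.
Minimum DO = 9.52 − 4.026 = 5.494 mg/L.

t_c ≈ 1.50 d; minimum DO ≈ 5.49 mg/L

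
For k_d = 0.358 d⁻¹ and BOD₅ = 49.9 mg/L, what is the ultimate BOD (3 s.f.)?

BOD₅ = L₀(1 − e^(−5k_d)) ⇒ L₀ = BOD₅ / (1 − e^(−5×0.358))
= 49.9 / (1 − 0.1670) = 49.9 / 0.8330 = 59.90 mg/L.

L₀ ≈ 59.9 mg/L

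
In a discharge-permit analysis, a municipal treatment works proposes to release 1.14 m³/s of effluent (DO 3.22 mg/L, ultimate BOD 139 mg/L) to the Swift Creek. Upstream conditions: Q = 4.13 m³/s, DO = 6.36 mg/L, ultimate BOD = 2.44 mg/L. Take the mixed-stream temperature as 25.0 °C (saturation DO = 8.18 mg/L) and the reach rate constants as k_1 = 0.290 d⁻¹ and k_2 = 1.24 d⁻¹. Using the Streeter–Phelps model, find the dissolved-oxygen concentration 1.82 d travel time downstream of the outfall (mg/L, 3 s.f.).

Mixed DO = (4.13×6.36 + 1.14×3.22)/(4.13+1.14) = 29.94/5.270 = 5.681 mg/L.
Mixed L₀ = (4.13×2.44 + 1.14×139)/(5.270) = 168.5/5.270 = 31.98 mg/L.
Initial deficit D₀ = C_s − DO₀ = 8.18 − 5.681 = 2.499 mg/L.
D(1.82) = [0.290×31.98/(1.24−0.290)](e^(−0.290×1.82) − e^(−1.24×1.82)) + 2.499 e^(−1.24×1.82)
= 9.762 × (0.5899 − 0.1047) + 2.499 × 0.1047 = 4.999 mg/L.
DO = 8.18 − 4.999 = 3.181 mg/L.

DO ≈ 3.18 mg/L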